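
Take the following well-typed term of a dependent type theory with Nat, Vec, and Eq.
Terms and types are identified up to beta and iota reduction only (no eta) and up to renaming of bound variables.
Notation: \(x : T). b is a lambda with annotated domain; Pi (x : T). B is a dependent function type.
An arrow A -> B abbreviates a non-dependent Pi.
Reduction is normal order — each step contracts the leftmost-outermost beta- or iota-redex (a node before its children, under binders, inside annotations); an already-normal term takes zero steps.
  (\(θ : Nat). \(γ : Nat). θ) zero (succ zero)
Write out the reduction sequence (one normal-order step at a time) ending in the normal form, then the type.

reduction (normal order):
  (\(θ : Nat). \(γ : Nat). θ) zero (succ zero)
  ~> (\(θ : Nat). zero) (succ zero)
  ~> zero
inferred type:
  Nat


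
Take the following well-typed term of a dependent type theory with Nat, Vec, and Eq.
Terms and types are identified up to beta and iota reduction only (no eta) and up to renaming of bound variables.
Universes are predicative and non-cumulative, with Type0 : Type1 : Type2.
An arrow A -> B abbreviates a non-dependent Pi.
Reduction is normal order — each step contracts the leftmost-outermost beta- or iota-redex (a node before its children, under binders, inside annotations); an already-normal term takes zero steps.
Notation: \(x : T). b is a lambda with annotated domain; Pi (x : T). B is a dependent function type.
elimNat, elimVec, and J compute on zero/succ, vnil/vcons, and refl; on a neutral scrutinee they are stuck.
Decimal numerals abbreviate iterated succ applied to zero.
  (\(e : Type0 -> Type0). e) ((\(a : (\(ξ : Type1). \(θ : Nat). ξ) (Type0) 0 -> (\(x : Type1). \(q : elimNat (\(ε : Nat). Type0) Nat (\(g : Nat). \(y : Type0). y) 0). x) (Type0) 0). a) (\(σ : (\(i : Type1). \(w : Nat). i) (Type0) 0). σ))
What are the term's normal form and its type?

reduced normal form:
  \(e : Type0). e
inferred type:
  Type0 -> Type0
observation: reduction starts at a beta-redex, and 4 normal-order steps reach the normal form.


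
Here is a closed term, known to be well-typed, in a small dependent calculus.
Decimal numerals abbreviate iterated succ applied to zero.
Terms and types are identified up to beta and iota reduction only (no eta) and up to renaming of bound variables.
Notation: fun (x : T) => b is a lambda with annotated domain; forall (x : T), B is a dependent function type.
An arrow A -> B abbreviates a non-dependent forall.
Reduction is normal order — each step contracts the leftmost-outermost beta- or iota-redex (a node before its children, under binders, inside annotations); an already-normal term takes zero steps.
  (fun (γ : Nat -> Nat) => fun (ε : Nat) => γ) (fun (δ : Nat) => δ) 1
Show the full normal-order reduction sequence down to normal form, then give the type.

reduction (normal order):
  (fun (γ : Nat -> Nat) => fun (ε : Nat) => γ) (fun (δ : Nat) => δ) 1
  ~> (fun (γ : Nat) => fun (ε : Nat) => ε) 1
  ~> fun (γ : Nat) => γ
inferred type:
  Nat -> Nat


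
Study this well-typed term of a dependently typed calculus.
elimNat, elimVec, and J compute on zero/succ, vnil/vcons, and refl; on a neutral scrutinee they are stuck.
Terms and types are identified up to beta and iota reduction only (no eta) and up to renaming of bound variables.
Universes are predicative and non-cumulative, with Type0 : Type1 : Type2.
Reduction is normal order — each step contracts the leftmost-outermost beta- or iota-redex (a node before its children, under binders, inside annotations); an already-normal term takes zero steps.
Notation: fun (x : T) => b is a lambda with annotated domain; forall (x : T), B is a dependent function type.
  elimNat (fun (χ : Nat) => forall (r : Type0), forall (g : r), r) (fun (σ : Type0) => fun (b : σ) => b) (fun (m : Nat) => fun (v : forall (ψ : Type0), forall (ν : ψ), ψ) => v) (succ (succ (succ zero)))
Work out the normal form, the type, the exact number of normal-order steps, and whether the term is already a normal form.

resulting normal form:
  fun (χ : Type0) => fun (r : χ) => r
the term's type:
  forall (χ : Type0), forall (r : χ), χ
normal-order step count: 10
already normal: no
first redex: an elimNat iota-redex


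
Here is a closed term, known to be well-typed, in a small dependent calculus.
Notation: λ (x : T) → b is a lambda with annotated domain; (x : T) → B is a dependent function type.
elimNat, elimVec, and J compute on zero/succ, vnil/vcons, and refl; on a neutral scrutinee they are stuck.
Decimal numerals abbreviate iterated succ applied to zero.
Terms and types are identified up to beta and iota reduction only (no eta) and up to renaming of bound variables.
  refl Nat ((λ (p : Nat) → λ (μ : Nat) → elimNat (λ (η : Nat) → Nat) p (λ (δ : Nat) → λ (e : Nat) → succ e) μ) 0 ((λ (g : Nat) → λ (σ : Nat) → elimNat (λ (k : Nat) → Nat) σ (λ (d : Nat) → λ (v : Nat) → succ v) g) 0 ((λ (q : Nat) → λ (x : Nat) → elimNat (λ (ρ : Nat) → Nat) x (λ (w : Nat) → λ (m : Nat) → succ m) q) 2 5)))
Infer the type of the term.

inferred type:
  Eq Nat 7 7


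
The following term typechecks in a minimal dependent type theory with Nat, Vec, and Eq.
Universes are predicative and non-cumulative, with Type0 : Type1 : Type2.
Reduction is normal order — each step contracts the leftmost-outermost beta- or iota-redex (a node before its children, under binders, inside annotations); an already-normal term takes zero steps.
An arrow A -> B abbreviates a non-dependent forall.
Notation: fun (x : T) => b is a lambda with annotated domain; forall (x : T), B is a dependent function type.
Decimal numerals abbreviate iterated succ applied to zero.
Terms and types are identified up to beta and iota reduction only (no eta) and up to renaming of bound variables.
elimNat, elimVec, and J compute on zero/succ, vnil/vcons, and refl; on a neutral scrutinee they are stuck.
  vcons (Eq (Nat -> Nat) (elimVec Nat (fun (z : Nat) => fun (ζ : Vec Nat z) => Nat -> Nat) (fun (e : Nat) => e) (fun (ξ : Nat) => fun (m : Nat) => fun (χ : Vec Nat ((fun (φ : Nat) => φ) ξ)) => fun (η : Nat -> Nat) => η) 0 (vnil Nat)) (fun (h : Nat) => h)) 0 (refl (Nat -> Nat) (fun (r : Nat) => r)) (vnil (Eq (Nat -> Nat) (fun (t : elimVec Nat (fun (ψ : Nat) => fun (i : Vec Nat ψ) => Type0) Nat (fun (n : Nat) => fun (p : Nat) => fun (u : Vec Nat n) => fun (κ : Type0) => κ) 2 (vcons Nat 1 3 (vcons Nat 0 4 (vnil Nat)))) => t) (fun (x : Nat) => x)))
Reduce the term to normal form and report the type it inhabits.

reduced normal form:
  vcons (Eq (Nat -> Nat) (fun (z : Nat) => z) (fun (ζ : Nat) => ζ)) 0 (refl (Nat -> Nat) (fun (e : Nat) => e)) (vnil (Eq (Nat -> Nat) (fun (ξ : Nat) => ξ) (fun (m : Nat) => m)))
inferred type:
  Vec (Eq (Nat -> Nat) (fun (z : Nat) => z) (fun (ζ : Nat) => ζ)) 1
observation: the term reaches its normal form after 12 normal-order steps.


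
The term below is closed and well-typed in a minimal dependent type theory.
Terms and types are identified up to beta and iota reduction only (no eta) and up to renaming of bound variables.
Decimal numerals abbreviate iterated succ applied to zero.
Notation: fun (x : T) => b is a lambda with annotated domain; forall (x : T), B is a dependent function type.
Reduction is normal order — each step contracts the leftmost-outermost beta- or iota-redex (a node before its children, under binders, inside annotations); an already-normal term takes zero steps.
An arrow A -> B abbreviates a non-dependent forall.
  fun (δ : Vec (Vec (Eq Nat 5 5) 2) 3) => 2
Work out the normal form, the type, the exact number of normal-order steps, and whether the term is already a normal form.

normal form:
  fun (δ : Vec (Vec (Eq Nat 5 5) 2) 3) => 2
type:
  Vec (Vec (Eq Nat 5 5) 2) 3 -> Nat
normal-order step count: 0
started in normal form: yes


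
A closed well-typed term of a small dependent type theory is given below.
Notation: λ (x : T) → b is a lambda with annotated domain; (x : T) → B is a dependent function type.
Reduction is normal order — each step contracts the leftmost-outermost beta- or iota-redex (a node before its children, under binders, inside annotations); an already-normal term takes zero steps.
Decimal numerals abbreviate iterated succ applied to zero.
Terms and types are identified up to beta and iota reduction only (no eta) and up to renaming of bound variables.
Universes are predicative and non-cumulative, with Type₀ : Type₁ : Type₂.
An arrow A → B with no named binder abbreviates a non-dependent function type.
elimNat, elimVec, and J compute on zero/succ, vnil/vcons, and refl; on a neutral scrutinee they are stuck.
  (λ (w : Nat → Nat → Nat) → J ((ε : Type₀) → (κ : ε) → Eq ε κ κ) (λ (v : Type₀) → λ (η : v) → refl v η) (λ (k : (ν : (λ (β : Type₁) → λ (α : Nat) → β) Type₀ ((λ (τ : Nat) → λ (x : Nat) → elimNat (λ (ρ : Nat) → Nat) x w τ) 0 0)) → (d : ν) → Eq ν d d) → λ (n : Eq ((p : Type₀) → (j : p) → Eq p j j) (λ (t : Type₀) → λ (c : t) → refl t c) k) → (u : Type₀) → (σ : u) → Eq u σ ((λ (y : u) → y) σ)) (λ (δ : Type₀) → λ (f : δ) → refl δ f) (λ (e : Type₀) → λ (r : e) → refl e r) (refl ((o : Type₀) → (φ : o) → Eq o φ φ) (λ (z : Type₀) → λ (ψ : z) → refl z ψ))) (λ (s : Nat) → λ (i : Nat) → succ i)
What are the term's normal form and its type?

resulting normal form:
  λ (w : Type₀) → λ (ε : w) → refl w ε
the term's type:
  (w : Type₀) → (ε : w) → Eq w ε ε
observation: the first redex contracted is a beta-redex; the normal form is reached in 2 normal-order steps.


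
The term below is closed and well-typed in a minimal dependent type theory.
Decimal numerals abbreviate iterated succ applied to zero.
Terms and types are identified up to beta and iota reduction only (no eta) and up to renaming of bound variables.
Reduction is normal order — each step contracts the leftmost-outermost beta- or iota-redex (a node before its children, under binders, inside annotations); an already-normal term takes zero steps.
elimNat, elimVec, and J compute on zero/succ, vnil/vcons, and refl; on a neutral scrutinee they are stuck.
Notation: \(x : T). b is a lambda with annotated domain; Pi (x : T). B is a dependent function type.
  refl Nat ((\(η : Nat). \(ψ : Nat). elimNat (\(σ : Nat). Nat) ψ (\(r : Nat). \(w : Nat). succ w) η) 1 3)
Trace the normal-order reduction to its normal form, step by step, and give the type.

reduction (normal order):
  refl Nat ((\(η : Nat). \(ψ : Nat). elimNat (\(σ : Nat). Nat) ψ (\(r : Nat). \(w : Nat). succ w) η) 1 3)
  ~> refl Nat ((\(η : Nat). elimNat (\(ψ : Nat). Nat) η (\(σ : Nat). \(r : Nat). succ r) 1) 3)
  ~> refl Nat (elimNat (\(η : Nat). Nat) 3 (\(ψ : Nat). \(σ : Nat). succ σ) 1)
  ~> refl Nat ((\(η : Nat). \(ψ : Nat). succ ψ) 0 (elimNat (\(σ : Nat). Nat) 3 (\(r : Nat). \(w : Nat). succ w) 0))
  ~> refl Nat ((\(η : Nat). succ η) (elimNat (\(ψ : Nat). Nat) 3 (\(σ : Nat). \(r : Nat). succ r) 0))
  ~> refl Nat (succ (elimNat (\(η : Nat). Nat) 3 (\(ψ : Nat). \(σ : Nat). succ σ) 0))
  ~> refl Nat 4
inferred type:
  Eq Nat 4 4


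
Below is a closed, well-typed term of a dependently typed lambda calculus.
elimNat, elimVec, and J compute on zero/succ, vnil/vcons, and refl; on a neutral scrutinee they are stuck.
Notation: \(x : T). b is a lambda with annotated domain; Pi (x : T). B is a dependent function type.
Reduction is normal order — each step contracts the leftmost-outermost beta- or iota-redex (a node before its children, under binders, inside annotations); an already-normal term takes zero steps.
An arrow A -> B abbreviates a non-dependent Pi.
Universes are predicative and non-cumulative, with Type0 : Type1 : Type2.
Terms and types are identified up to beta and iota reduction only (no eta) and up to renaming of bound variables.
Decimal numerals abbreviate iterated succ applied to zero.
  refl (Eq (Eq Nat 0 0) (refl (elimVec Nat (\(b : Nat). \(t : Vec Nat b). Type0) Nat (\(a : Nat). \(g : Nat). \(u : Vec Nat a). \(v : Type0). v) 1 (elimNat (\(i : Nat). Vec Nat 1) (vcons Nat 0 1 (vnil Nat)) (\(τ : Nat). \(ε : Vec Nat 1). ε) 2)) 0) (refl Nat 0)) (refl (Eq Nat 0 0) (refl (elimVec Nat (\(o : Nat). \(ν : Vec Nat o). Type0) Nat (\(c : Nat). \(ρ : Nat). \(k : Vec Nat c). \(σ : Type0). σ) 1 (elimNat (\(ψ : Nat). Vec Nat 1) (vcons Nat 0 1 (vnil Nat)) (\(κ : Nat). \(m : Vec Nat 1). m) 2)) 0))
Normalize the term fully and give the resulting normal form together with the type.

reduced normal form:
  refl (Eq (Eq Nat 0 0) (refl Nat 0) (refl Nat 0)) (refl (Eq Nat 0 0) (refl Nat 0))
the term's type:
  Eq (Eq (Eq Nat 0 0) (refl Nat 0) (refl Nat 0)) (refl (Eq Nat 0 0) (refl Nat 0)) (refl (Eq Nat 0 0) (refl Nat 0))
observation: 26 normal-order steps separate the term from its normal form.


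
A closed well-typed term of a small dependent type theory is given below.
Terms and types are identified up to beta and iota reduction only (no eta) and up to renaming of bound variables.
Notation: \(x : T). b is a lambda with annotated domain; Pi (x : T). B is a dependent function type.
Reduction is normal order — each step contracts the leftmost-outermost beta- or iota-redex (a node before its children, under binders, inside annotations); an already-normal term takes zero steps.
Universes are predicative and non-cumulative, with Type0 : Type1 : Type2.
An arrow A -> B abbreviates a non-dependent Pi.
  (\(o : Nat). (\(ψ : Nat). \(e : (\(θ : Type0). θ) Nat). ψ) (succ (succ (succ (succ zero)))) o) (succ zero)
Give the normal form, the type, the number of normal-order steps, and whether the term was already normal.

reduced normal form:
  succ (succ (succ (succ zero)))
inferred type:
  Nat
normal-order step count: 3
already normal: no
first redex: a beta-redex


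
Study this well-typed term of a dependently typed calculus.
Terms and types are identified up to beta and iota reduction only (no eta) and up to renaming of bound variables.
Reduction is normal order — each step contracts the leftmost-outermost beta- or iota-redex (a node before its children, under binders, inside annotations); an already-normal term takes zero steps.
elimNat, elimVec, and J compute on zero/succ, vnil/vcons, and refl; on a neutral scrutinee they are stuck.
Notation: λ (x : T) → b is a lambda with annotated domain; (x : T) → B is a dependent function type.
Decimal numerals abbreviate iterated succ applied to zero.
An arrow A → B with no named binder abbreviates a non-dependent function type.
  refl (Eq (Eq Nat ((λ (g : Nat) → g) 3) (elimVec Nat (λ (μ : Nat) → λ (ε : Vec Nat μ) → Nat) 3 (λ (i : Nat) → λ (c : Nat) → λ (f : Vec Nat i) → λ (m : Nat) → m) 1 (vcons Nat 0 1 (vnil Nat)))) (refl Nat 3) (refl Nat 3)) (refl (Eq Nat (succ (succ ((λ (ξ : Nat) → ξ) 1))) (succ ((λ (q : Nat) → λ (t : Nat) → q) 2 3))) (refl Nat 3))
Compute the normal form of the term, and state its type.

reduced normal form:
  refl (Eq (Eq Nat 3 3) (refl Nat 3) (refl Nat 3)) (refl (Eq Nat 3 3) (refl Nat 3))
inferred type:
  Eq (Eq (Eq Nat 3 3) (refl Nat 3) (refl Nat 3)) (refl (Eq Nat 3 3) (refl Nat 3)) (refl (Eq Nat 3 3) (refl Nat 3))


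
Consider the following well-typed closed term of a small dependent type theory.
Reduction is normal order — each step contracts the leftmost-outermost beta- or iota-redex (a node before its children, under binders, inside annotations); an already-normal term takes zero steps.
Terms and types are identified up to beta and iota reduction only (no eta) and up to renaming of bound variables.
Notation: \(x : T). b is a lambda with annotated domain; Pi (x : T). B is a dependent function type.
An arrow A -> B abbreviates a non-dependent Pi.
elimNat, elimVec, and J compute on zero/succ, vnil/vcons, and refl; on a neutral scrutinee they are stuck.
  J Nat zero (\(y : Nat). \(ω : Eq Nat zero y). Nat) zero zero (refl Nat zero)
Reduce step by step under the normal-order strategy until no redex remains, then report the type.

normal-order reduction:
  J Nat zero (\(y : Nat). \(ω : Eq Nat zero y). Nat) zero zero (refl Nat zero)
  ~> zero
the term's type:
  Nat


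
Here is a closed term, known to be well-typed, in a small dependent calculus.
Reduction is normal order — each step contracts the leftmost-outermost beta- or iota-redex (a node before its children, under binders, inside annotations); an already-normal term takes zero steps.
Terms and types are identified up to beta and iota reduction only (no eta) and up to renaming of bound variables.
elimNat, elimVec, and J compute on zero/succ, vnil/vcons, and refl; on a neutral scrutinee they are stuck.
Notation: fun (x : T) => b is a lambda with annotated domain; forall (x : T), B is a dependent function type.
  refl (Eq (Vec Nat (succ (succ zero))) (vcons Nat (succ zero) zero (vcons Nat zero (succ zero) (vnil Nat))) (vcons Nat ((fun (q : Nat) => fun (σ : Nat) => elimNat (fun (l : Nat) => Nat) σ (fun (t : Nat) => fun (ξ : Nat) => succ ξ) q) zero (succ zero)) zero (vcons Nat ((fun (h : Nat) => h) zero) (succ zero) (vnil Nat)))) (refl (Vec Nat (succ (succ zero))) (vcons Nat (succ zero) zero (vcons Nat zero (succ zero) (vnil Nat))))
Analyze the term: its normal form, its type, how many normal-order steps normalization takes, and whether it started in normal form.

reduced normal form:
  refl (Eq (Vec Nat (succ (succ zero))) (vcons Nat (succ zero) zero (vcons Nat zero (succ zero) (vnil Nat))) (vcons Nat (succ zero) zero (vcons Nat zero (succ zero) (vnil Nat)))) (refl (Vec Nat (succ (succ zero))) (vcons Nat (succ zero) zero (vcons Nat zero (succ zero) (vnil Nat))))
the term's type:
  Eq (Eq (Vec Nat (succ (succ zero))) (vcons Nat (succ zero) zero (vcons Nat zero (succ zero) (vnil Nat))) (vcons Nat (succ zero) zero (vcons Nat zero (succ zero) (vnil Nat)))) (refl (Vec Nat (succ (succ zero))) (vcons Nat (succ zero) zero (vcons Nat zero (succ zero) (vnil Nat)))) (refl (Vec Nat (succ (succ zero))) (vcons Nat (succ zero) zero (vcons Nat zero (succ zero) (vnil Nat))))
steps to reach normal form (normal order): 4
started in normal form: no
first contracted redex: a beta-redex


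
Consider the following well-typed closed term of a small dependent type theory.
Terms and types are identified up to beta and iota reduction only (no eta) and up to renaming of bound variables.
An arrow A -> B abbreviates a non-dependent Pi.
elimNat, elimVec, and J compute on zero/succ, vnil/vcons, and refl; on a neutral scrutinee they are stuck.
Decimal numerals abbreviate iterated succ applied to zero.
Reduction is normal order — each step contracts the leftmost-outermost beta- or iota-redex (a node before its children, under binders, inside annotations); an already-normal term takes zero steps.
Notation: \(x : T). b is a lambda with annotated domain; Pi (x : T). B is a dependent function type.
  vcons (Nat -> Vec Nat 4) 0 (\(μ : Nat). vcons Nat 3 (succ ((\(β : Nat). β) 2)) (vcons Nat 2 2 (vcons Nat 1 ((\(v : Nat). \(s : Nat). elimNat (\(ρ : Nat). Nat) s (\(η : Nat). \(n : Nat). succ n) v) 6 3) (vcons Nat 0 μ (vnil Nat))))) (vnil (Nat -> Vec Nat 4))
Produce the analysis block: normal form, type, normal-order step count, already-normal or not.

reduced normal form:
  vcons (Nat -> Vec Nat 4) 0 (\(μ : Nat). vcons Nat 3 3 (vcons Nat 2 2 (vcons Nat 1 9 (vcons Nat 0 μ (vnil Nat))))) (vnil (Nat -> Vec Nat 4))
inferred type:
  Vec (Nat -> Vec Nat 4) 1
reduction steps (normal order): 22
started in normal form: no
first redex: a beta-redex


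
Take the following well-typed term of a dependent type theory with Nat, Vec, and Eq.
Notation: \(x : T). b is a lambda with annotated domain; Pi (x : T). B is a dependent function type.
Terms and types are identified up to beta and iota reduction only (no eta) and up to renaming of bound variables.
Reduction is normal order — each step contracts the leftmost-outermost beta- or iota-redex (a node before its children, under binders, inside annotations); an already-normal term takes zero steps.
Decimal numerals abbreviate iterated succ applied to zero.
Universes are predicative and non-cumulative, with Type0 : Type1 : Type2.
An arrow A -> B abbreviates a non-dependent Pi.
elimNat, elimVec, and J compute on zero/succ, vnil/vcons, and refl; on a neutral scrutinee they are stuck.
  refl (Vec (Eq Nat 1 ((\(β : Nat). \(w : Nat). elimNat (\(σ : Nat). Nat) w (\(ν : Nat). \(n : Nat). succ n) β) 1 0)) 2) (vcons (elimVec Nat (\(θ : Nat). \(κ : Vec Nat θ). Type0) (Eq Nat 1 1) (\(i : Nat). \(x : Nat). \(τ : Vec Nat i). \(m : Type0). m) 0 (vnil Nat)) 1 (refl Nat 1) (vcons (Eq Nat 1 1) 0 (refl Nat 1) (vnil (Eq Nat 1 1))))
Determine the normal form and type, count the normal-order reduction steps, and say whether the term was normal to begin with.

reduced normal form:
  refl (Vec (Eq Nat 1 1) 2) (vcons (Eq Nat 1 1) 1 (refl Nat 1) (vcons (Eq Nat 1 1) 0 (refl Nat 1) (vnil (Eq Nat 1 1))))
inferred type:
  Eq (Vec (Eq Nat 1 1) 2) (vcons (Eq Nat 1 1) 1 (refl Nat 1) (vcons (Eq Nat 1 1) 0 (refl Nat 1) (vnil (Eq Nat 1 1)))) (vcons (Eq Nat 1 1) 1 (refl Nat 1) (vcons (Eq Nat 1 1) 0 (refl Nat 1) (vnil (Eq Nat 1 1))))
steps to reach normal form (normal order): 7
already normal: no
first contracted redex: a beta-redex


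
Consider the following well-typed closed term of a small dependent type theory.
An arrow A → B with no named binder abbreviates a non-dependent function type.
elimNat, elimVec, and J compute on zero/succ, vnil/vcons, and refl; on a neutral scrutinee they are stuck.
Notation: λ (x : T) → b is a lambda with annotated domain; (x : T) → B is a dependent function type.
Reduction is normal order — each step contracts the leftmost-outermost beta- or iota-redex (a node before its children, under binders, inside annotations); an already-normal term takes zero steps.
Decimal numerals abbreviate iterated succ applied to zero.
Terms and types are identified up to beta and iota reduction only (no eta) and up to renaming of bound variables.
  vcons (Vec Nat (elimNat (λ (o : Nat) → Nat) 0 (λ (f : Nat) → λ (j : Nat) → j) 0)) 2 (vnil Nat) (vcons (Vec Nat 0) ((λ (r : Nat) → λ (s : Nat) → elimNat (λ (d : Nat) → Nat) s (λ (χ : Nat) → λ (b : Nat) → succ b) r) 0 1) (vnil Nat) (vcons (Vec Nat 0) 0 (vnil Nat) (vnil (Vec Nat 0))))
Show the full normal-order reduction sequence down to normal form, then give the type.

reduction (normal order):
  vcons (Vec Nat (elimNat (λ (o : Nat) → Nat) 0 (λ (f : Nat) → λ (j : Nat) → j) 0)) 2 (vnil Nat) (vcons (Vec Nat 0) ((λ (r : Nat) → λ (s : Nat) → elimNat (λ (d : Nat) → Nat) s (λ (χ : Nat) → λ (b : Nat) → succ b) r) 0 1) (vnil Nat) (vcons (Vec Nat 0) 0 (vnil Nat) (vnil (Vec Nat 0))))
  ~> vcons (Vec Nat 0) 2 (vnil Nat) (vcons (Vec Nat 0) ((λ (o : Nat) → λ (f : Nat) → elimNat (λ (j : Nat) → Nat) f (λ (r : Nat) → λ (s : Nat) → succ s) o) 0 1) (vnil Nat) (vcons (Vec Nat 0) 0 (vnil Nat) (vnil (Vec Nat 0))))
  ~> vcons (Vec Nat 0) 2 (vnil Nat) (vcons (Vec Nat 0) ((λ (o : Nat) → elimNat (λ (f : Nat) → Nat) o (λ (j : Nat) → λ (r : Nat) → succ r) 0) 1) (vnil Nat) (vcons (Vec Nat 0) 0 (vnil Nat) (vnil (Vec Nat 0))))
  ~> vcons (Vec Nat 0) 2 (vnil Nat) (vcons (Vec Nat 0) (elimNat (λ (o : Nat) → Nat) 1 (λ (f : Nat) → λ (j : Nat) → succ j) 0) (vnil Nat) (vcons (Vec Nat 0) 0 (vnil Nat) (vnil (Vec Nat 0))))
  ~> vcons (Vec Nat 0) 2 (vnil Nat) (vcons (Vec Nat 0) 1 (vnil Nat) (vcons (Vec Nat 0) 0 (vnil Nat) (vnil (Vec Nat 0))))
type:
  Vec (Vec Nat 0) 3


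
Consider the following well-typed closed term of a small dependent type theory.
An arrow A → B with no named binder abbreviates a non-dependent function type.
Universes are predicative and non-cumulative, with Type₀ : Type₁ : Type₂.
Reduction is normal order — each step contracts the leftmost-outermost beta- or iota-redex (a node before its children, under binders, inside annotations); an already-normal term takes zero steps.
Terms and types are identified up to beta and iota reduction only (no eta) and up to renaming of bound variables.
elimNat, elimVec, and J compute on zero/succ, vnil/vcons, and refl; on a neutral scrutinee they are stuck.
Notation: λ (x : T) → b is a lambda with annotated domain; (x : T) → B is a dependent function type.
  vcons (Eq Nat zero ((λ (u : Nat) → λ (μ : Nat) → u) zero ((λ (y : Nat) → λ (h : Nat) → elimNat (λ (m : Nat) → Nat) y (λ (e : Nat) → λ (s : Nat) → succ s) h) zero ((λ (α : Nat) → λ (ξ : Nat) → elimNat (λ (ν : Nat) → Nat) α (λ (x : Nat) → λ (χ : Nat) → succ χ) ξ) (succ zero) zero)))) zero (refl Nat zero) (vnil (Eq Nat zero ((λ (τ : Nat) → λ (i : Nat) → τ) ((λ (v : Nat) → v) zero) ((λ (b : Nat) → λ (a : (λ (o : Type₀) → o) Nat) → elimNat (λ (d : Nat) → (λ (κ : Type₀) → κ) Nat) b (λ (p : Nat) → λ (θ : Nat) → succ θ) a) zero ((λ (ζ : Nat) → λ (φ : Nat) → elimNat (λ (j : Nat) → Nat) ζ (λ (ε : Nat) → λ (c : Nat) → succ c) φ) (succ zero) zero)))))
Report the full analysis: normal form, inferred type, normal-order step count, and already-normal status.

resulting normal form:
  vcons (Eq Nat zero zero) zero (refl Nat zero) (vnil (Eq Nat zero zero))
type:
  Vec (Eq Nat zero zero) (succ zero)
steps to reach normal form (normal order): 5
term was already normal: no
first redex: a beta-redex


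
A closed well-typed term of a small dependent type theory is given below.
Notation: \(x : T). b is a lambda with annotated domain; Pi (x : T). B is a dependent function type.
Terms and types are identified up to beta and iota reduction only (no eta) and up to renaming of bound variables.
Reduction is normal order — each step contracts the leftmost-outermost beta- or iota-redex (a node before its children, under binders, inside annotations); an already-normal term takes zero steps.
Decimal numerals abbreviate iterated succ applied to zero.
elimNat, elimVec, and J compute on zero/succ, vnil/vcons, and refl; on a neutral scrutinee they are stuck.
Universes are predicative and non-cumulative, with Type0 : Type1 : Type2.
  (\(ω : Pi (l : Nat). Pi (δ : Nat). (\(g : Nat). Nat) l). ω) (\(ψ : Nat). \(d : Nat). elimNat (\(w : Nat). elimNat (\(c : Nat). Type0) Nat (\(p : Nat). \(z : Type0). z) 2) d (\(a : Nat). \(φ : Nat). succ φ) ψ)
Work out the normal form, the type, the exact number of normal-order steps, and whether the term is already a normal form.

normal form:
  \(ω : Nat). \(l : Nat). elimNat (\(δ : Nat). Nat) l (\(g : Nat). \(ψ : Nat). succ ψ) ω
the term's type:
  Pi (ω : Nat). Pi (l : Nat). Nat
steps to reach normal form (normal order): 8
term was already normal: no
first redex: a beta-redex


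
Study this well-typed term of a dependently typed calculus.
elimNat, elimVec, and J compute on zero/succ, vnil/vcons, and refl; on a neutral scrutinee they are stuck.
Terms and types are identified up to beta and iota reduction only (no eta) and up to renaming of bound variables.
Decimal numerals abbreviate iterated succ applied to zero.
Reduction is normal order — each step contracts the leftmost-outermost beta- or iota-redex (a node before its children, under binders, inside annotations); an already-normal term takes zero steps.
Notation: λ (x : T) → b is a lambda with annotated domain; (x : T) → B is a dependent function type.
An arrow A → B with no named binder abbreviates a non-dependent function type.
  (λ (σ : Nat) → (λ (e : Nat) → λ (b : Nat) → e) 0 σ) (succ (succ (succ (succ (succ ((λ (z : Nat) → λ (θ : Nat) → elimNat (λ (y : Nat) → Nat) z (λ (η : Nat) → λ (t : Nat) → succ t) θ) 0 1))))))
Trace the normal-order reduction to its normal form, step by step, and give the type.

reduction (normal order):
  (λ (σ : Nat) → (λ (e : Nat) → λ (b : Nat) → e) 0 σ) (succ (succ (succ (succ (succ ((λ (z : Nat) → λ (θ : Nat) → elimNat (λ (y : Nat) → Nat) z (λ (η : Nat) → λ (t : Nat) → succ t) θ) 0 1))))))
  ~> (λ (σ : Nat) → λ (e : Nat) → σ) 0 (succ (succ (succ (succ (succ ((λ (b : Nat) → λ (z : Nat) → elimNat (λ (θ : Nat) → Nat) b (λ (y : Nat) → λ (η : Nat) → succ η) z) 0 1))))))
  ~> (λ (σ : Nat) → 0) (succ (succ (succ (succ (succ ((λ (e : Nat) → λ (b : Nat) → elimNat (λ (z : Nat) → Nat) e (λ (θ : Nat) → λ (y : Nat) → succ y) b) 0 1))))))
  ~> 0
inferred type:
  Nat


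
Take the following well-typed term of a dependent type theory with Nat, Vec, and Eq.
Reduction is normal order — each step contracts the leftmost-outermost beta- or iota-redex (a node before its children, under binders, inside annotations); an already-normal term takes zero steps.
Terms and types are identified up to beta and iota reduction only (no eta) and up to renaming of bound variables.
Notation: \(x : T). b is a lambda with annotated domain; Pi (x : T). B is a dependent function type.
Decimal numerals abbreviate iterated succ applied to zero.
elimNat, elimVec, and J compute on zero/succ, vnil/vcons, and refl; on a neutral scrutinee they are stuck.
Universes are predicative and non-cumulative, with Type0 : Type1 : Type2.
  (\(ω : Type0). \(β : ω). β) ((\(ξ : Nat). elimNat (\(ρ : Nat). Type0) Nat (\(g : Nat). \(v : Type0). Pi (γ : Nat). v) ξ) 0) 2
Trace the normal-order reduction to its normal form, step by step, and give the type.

normal-order reduction sequence:
  (\(ω : Type0). \(β : ω). β) ((\(ξ : Nat). elimNat (\(ρ : Nat). Type0) Nat (\(g : Nat). \(v : Type0). Pi (γ : Nat). v) ξ) 0) 2
  ~> (\(ω : (\(β : Nat). elimNat (\(ξ : Nat). Type0) Nat (\(ρ : Nat). \(g : Type0). Pi (v : Nat). g) β) 0). ω) 2
  ~> 2
the term's type:
  Nat


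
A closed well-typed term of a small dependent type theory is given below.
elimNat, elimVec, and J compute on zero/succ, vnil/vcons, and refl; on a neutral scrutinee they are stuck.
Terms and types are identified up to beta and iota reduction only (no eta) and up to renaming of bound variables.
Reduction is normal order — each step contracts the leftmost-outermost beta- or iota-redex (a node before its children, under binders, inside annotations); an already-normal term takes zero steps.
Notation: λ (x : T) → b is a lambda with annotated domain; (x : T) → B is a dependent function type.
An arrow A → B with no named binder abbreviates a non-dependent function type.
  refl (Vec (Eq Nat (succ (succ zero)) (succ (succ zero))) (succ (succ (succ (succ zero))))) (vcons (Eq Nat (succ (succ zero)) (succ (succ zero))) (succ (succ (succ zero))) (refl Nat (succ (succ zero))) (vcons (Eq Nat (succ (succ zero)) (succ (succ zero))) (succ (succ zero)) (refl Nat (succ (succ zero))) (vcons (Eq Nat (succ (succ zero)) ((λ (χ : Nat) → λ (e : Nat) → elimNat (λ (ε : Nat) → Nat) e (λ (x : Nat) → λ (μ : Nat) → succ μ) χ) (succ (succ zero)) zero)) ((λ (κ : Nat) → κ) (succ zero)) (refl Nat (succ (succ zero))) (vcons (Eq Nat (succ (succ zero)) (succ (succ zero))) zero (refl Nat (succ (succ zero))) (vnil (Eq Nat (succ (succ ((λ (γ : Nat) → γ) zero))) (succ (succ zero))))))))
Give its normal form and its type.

normal form:
  refl (Vec (Eq Nat (succ (succ zero)) (succ (succ zero))) (succ (succ (succ (succ zero))))) (vcons (Eq Nat (succ (succ zero)) (succ (succ zero))) (succ (succ (succ zero))) (refl Nat (succ (succ zero))) (vcons (Eq Nat (succ (succ zero)) (succ (succ zero))) (succ (succ zero)) (refl Nat (succ (succ zero))) (vcons (Eq Nat (succ (succ zero)) (succ (succ zero))) (succ zero) (refl Nat (succ (succ zero))) (vcons (Eq Nat (succ (succ zero)) (succ (succ zero))) zero (refl Nat (succ (succ zero))) (vnil (Eq Nat (succ (succ zero)) (succ (succ zero))))))))
type:
  Eq (Vec (Eq Nat (succ (succ zero)) (succ (succ zero))) (succ (succ (succ (succ zero))))) (vcons (Eq Nat (succ (succ zero)) (succ (succ zero))) (succ (succ (succ zero))) (refl Nat (succ (succ zero))) (vcons (Eq Nat (succ (succ zero)) (succ (succ zero))) (succ (succ zero)) (refl Nat (succ (succ zero))) (vcons (Eq Nat (succ (succ zero)) (succ (succ zero))) (succ zero) (refl Nat (succ (succ zero))) (vcons (Eq Nat (succ (succ zero)) (succ (succ zero))) zero (refl Nat (succ (succ zero))) (vnil (Eq Nat (succ (succ zero)) (succ (succ zero)))))))) (vcons (Eq Nat (succ (succ zero)) (succ (succ zero))) (succ (succ (succ zero))) (refl Nat (succ (succ zero))) (vcons (Eq Nat (succ (succ zero)) (succ (succ zero))) (succ (succ zero)) (refl Nat (succ (succ zero))) (vcons (Eq Nat (succ (succ zero)) (succ (succ zero))) (succ zero) (refl Nat (succ (succ zero))) (vcons (Eq Nat (succ (succ zero)) (succ (succ zero))) zero (refl Nat (succ (succ zero))) (vnil (Eq Nat (succ (succ zero)) (succ (succ zero))))))))


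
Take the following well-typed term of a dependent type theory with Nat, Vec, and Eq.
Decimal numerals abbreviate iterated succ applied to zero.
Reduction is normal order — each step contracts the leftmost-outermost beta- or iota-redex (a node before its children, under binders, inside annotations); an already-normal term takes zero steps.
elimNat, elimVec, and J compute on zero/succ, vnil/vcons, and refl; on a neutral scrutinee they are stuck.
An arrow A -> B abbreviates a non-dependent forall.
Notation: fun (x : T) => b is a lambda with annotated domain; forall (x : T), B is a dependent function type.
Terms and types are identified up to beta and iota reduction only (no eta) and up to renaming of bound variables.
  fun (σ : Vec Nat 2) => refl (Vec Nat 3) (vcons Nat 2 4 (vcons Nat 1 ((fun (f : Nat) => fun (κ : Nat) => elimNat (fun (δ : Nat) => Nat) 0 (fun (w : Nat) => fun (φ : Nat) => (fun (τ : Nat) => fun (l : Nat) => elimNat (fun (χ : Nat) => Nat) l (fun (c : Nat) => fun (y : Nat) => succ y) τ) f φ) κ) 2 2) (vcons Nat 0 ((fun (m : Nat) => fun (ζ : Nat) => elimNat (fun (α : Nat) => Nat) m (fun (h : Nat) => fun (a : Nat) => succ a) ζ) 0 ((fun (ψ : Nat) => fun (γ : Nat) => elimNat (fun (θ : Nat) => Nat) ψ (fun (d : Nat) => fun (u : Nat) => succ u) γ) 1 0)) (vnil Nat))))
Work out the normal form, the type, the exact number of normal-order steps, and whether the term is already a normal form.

normal form:
  fun (σ : Vec Nat 2) => refl (Vec Nat 3) (vcons Nat 2 4 (vcons Nat 1 4 (vcons Nat 0 1 (vnil Nat))))
inferred type:
  Vec Nat 2 -> Eq (Vec Nat 3) (vcons Nat 2 4 (vcons Nat 1 4 (vcons Nat 0 1 (vnil Nat)))) (vcons Nat 2 4 (vcons Nat 1 4 (vcons Nat 0 1 (vnil Nat))))
normal-order step count: 36
term was already normal: no
first contracted redex: a beta-redex


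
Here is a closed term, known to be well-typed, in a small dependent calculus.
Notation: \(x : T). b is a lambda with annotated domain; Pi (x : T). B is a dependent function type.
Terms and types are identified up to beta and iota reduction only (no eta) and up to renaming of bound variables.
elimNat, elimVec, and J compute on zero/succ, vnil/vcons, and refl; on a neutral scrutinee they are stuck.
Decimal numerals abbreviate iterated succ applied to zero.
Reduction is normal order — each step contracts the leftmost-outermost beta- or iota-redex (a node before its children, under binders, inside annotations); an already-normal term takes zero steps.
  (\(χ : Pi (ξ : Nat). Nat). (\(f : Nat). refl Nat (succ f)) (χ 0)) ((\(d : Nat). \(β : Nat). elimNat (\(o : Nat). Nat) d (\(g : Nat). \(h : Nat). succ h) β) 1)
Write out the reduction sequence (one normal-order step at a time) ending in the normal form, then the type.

normal-order reduction sequence:
  (\(χ : Pi (ξ : Nat). Nat). (\(f : Nat). refl Nat (succ f)) (χ 0)) ((\(d : Nat). \(β : Nat). elimNat (\(o : Nat). Nat) d (\(g : Nat). \(h : Nat). succ h) β) 1)
  ~> (\(χ : Nat). refl Nat (succ χ)) ((\(ξ : Nat). \(f : Nat). elimNat (\(d : Nat). Nat) ξ (\(β : Nat). \(o : Nat). succ o) f) 1 0)
  ~> refl Nat (succ ((\(χ : Nat). \(ξ : Nat). elimNat (\(f : Nat). Nat) χ (\(d : Nat). \(β : Nat). succ β) ξ) 1 0))
  ~> refl Nat (succ ((\(χ : Nat). elimNat (\(ξ : Nat). Nat) 1 (\(f : Nat). \(d : Nat). succ d) χ) 0))
  ~> refl Nat (succ (elimNat (\(χ : Nat). Nat) 1 (\(ξ : Nat). \(f : Nat). succ f) 0))
  ~> refl Nat 2
inferred type:
  Eq Nat 2 2


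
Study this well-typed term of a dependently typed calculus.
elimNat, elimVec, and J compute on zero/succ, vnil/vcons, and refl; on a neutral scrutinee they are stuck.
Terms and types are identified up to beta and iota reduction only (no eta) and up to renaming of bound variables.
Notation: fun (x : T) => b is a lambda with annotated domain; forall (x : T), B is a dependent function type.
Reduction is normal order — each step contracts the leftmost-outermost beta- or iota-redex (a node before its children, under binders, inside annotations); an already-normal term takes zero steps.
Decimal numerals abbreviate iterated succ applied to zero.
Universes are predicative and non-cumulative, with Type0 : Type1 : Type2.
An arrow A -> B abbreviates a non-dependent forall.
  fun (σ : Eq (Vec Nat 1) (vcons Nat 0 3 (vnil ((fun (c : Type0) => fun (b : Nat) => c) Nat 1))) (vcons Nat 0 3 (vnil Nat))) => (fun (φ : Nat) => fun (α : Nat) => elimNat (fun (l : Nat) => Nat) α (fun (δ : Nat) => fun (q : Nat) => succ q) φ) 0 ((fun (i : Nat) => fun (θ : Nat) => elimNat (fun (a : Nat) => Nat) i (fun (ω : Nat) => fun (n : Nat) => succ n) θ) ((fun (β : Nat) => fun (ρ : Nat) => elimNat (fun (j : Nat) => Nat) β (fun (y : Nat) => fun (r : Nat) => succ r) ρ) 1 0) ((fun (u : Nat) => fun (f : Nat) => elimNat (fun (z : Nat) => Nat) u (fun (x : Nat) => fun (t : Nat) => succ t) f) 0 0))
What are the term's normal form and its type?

resulting normal form:
  fun (σ : Eq (Vec Nat 1) (vcons Nat 0 3 (vnil Nat)) (vcons Nat 0 3 (vnil Nat))) => 1
the term's type:
  Eq (Vec Nat 1) (vcons Nat 0 3 (vnil Nat)) (vcons Nat 0 3 (vnil Nat)) -> Nat
observation: the first redex contracted is a beta-redex; the normal form is reached in 14 normal-order steps.


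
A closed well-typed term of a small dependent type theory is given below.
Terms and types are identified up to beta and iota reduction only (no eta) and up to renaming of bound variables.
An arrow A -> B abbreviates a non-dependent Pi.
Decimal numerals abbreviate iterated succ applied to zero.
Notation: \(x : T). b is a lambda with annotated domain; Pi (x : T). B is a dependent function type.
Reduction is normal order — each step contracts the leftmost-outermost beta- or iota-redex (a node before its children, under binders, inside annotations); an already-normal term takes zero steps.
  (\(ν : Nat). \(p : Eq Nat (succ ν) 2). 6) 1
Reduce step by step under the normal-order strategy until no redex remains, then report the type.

reduction (normal order):
  (\(ν : Nat). \(p : Eq Nat (succ ν) 2). 6) 1
  ~> \(ν : Eq Nat 2 2). 6
type:
  Eq Nat 2 2 -> Nat


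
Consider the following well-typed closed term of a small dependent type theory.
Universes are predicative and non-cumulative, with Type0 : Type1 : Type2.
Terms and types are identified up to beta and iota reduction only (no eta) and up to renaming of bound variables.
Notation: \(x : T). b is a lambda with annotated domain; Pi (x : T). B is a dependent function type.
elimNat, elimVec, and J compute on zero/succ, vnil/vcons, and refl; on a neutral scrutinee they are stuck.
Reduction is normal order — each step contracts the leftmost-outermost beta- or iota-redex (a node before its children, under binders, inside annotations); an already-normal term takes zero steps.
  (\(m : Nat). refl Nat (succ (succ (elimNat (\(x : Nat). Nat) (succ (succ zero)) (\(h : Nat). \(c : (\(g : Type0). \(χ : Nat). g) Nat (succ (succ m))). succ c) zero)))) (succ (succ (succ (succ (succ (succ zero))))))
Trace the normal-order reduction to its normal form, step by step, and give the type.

normal-order reduction sequence:
  (\(m : Nat). refl Nat (succ (succ (elimNat (\(x : Nat). Nat) (succ (succ zero)) (\(h : Nat). \(c : (\(g : Type0). \(χ : Nat). g) Nat (succ (succ m))). succ c) zero)))) (succ (succ (succ (succ (succ (succ zero))))))
  ~> refl Nat (succ (succ (elimNat (\(m : Nat). Nat) (succ (succ zero)) (\(x : Nat). \(h : (\(c : Type0). \(g : Nat). c) Nat (succ (succ (succ (succ (succ (succ (succ (succ zero))))))))). succ h) zero)))
  ~> refl Nat (succ (succ (succ (succ zero))))
the term's type:
  Eq Nat (succ (succ (succ (succ zero)))) (succ (succ (succ (succ zero))))


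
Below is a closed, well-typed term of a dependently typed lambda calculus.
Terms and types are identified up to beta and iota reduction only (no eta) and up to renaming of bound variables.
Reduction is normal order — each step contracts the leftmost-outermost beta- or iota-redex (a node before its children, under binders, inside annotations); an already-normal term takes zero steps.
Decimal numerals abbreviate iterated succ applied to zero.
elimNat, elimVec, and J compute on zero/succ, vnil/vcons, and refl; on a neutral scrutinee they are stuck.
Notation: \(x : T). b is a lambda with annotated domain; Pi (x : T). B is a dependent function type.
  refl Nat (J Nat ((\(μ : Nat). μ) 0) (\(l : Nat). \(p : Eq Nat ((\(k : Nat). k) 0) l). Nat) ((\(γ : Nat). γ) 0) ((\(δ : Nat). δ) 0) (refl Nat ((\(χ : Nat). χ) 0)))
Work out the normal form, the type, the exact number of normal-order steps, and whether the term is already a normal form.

normal form:
  refl Nat 0
the term's type:
  Eq Nat 0 0
reduction steps (normal order): 2
already normal: no
first contracted redex: a J iota-redex
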